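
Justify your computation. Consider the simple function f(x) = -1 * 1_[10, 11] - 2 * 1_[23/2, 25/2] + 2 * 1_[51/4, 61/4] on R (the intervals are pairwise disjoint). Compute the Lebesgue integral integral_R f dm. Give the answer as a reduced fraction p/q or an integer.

For a simple function f = sum_i c_i * 1_{A_i} with disjoint A_i,
  integral f dm = sum_i c_i * m(A_i).
Lengths of the A_i:
  m(A_1) = 11 - 10 = 1.
  m(A_2) = 25/2 - 23/2 = 1.
  m(A_3) = 61/4 - 51/4 = 5/2.
Contributions c_i * m(A_i):
  (-1) * (1) = -1.
  (-2) * (1) = -2.
  (2) * (5/2) = 5.
Total: -1 - 2 + 5 = 2.

2


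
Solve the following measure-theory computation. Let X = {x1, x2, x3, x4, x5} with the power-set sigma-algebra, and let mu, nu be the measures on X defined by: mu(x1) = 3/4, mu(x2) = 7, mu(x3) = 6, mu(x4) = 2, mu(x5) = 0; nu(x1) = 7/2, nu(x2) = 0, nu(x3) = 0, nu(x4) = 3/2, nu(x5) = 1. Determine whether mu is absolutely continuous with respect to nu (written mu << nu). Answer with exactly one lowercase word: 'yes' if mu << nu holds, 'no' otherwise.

mu << nu means: every nu-null measurable set is also mu-null; equivalently, for every atom x, if nu({x}) = 0 then mu({x}) = 0.
Checking each atom:
  x1: nu = 7/2 > 0 -> no constraint.
  x2: nu = 0, mu = 7 > 0 -> violates mu << nu.
  x3: nu = 0, mu = 6 > 0 -> violates mu << nu.
  x4: nu = 3/2 > 0 -> no constraint.
  x5: nu = 1 > 0 -> no constraint.
The atom(s) x2, x3 violate the condition (nu = 0 but mu > 0). Therefore mu is NOT absolutely continuous w.r.t. nu.

no


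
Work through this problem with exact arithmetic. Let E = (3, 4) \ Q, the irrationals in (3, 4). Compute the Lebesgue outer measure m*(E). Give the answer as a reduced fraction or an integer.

The interval I = (3, 4) has m(I) = 4 - 3 = 1 (endpoints are measure-zero, so open/closed/half-open agree). Write I = (I cap Q) u (I \ Q). The rationals in I are countable, so m*(I cap Q) = 0 (cover each rational by intervals whose total length is arbitrarily small). By countable subadditivity m*(I) <= m*(I cap Q) + m*(I \ Q), hence m*(I \ Q) >= m(I) = 1. The reverse inequality m*(I \ Q) <= m*(I) = 1 is trivial since (I \ Q) is a subset of I. Therefore m*(I \ Q) = 1.

1


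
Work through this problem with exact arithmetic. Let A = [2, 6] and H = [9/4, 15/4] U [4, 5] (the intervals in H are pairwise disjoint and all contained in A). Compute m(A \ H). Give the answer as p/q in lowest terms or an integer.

The ambient interval has length m(A) = 6 - 2 = 4.
Since the holes are disjoint and sit inside A, by finite additivity
  m(H) = sum_i (b_i - a_i), and m(A \ H) = m(A) - m(H).
Computing the hole measures:
  m(H_1) = 15/4 - 9/4 = 3/2.
  m(H_2) = 5 - 4 = 1.
Summed: m(H) = 3/2 + 1 = 5/2.
So m(A \ H) = 4 - 5/2 = 3/2.

3/2


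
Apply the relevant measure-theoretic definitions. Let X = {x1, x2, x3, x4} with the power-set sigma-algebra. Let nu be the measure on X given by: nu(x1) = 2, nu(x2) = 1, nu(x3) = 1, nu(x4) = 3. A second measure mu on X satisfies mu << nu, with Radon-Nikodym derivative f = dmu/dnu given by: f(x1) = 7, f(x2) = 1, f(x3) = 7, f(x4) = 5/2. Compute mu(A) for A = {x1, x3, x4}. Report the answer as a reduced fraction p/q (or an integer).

By the defining property of the Radon-Nikodym derivative, for every measurable set A,
  mu(A) = integral_A f dnu.
Since nu is a discrete measure concentrated on the atoms of X, the integral over A reduces to the sum
  mu(A) = sum_{x in A} f(x) * nu({x}).
Computing each term:
  x1: f(x1) * nu(x1) = 7 * 2 = 14.
  x3: f(x3) * nu(x3) = 7 * 1 = 7.
  x4: f(x4) * nu(x4) = 5/2 * 3 = 15/2.
Summing: mu(A) = 14 + 7 + 15/2 = 57/2.

57/2


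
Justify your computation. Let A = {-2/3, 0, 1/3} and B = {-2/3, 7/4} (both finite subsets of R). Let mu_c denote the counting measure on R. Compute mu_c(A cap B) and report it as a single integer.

Counting measure on a finite set equals cardinality. mu_c(A cap B) = |A cap B| (elements appearing in both).
Enumerating the elements of A that also lie in B gives 1 element(s).
So mu_c(A cap B) = 1.

1


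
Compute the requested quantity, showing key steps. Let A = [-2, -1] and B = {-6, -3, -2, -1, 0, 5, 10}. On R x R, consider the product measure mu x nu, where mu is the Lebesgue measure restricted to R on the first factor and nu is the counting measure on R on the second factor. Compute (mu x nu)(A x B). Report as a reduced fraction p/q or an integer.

For a measurable rectangle A x B, the product measure satisfies
  (mu x nu)(A x B) = mu(A) * nu(B).
  mu(A) = 1.
  nu(B) = 7.
  (mu x nu)(A x B) = 1 * 7 = 7.

7


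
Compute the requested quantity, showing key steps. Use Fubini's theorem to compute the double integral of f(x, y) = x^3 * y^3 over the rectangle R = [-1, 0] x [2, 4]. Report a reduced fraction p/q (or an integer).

f(x, y) is a tensor product of a function of x and a function of y, and both factors are bounded continuous (hence Lebesgue integrable) on the rectangle, so Fubini's theorem applies:
  integral_R f d(m x m) = (integral_a1^b1 x^3 dx) * (integral_a2^b2 y^3 dy).
Inner integral in x: integral_{-1}^{0} x^3 dx = (0^4 - (-1)^4)/4
  = -1/4.
Inner integral in y: integral_{2}^{4} y^3 dy = (4^4 - 2^4)/4
  = 60.
Product: (-1/4) * (60) = -15.

-15


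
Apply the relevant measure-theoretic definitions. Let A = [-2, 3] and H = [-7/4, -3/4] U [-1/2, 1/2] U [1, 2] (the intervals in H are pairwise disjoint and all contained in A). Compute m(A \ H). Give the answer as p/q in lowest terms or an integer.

The ambient interval has length m(A) = 3 - (-2) = 5.
Since the holes are disjoint and sit inside A, by finite additivity
  m(H) = sum_i (b_i - a_i), and m(A \ H) = m(A) - m(H).
Computing the hole measures:
  m(H_1) = -3/4 - (-7/4) = 1.
  m(H_2) = 1/2 - (-1/2) = 1.
  m(H_3) = 2 - 1 = 1.
Summed: m(H) = 1 + 1 + 1 = 3.
So m(A \ H) = 5 - 3 = 2.

2


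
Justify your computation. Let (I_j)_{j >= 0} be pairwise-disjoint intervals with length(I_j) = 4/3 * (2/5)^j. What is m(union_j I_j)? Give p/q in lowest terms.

By countable additivity of the Lebesgue measure on pairwise disjoint measurable sets,
  m(union_{j >= 0} I_j) = sum_{j >= 0} m(I_j) = sum_{j >= 0} a * r^j,
  with a = 4/3 and r = 2/5.
Since 0 < r = 2/5 < 1, the geometric series converges:
  sum_{j >= 0} a * r^j = a / (1 - r).
  = 4/3 / (1 - 2/5)
  = 4/3 / (3/5)
  = 20/9.

20/9


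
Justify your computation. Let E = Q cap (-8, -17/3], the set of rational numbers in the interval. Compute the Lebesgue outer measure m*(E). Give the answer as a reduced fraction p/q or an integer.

E = Q cap (-8, -17/3] is a subset of Q, which is countable. Enumerate Q = {q_1, q_2, ...}; for any eps > 0, cover q_k by the open interval (q_k - eps/2^(k+1), q_k + eps/2^(k+1)), of length eps/2^k. The total cover length is sum_{k>=1} eps/2^k = eps. Hence m*(E) <= m*(Q) <= eps for every eps > 0, and since outer measure is non-negative, m*(E) = 0.

0


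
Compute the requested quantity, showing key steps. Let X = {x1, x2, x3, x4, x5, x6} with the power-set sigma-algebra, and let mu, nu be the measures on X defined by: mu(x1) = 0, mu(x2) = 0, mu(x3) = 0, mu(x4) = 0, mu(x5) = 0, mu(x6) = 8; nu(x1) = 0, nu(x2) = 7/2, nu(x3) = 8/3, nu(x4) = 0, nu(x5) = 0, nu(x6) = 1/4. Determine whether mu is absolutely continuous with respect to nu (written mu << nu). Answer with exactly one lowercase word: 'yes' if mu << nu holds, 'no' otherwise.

mu << nu means: every nu-null measurable set is also mu-null; equivalently, for every atom x, if nu({x}) = 0 then mu({x}) = 0.
Checking each atom:
  x1: nu = 0, mu = 0 -> consistent with mu << nu.
  x2: nu = 7/2 > 0 -> no constraint.
  x3: nu = 8/3 > 0 -> no constraint.
  x4: nu = 0, mu = 0 -> consistent with mu << nu.
  x5: nu = 0, mu = 0 -> consistent with mu << nu.
  x6: nu = 1/4 > 0 -> no constraint.
No atom violates the condition. Therefore mu << nu.

yes


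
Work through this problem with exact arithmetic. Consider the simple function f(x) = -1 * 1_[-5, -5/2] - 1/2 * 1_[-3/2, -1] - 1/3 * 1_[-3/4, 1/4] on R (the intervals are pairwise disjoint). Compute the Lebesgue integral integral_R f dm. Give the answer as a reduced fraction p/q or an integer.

For a simple function f = sum_i c_i * 1_{A_i} with disjoint A_i,
  integral f dm = sum_i c_i * m(A_i).
Lengths of the A_i:
  m(A_1) = -5/2 - (-5) = 5/2.
  m(A_2) = -1 - (-3/2) = 1/2.
  m(A_3) = 1/4 - (-3/4) = 1.
Contributions c_i * m(A_i):
  (-1) * (5/2) = -5/2.
  (-1/2) * (1/2) = -1/4.
  (-1/3) * (1) = -1/3.
Total: -5/2 - 1/4 - 1/3 = -37/12.

-37/12


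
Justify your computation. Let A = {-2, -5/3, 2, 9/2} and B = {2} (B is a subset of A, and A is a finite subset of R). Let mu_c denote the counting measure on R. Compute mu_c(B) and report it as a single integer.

Counting measure assigns mu_c(E) = |E| (number of elements) when E is finite.
B has 1 element(s), so mu_c(B) = 1.

1


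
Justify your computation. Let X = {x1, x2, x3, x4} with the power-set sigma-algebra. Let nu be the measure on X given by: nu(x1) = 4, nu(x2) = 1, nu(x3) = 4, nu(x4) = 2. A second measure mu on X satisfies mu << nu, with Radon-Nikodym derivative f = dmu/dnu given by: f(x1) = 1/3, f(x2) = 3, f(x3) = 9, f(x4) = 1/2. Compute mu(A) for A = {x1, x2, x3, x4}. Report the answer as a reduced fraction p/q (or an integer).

By the defining property of the Radon-Nikodym derivative, for every measurable set A,
  mu(A) = integral_A f dnu.
Since nu is a discrete measure concentrated on the atoms of X, the integral over A reduces to the sum
  mu(A) = sum_{x in A} f(x) * nu({x}).
Computing each term:
  x1: f(x1) * nu(x1) = 1/3 * 4 = 4/3.
  x2: f(x2) * nu(x2) = 3 * 1 = 3.
  x3: f(x3) * nu(x3) = 9 * 4 = 36.
  x4: f(x4) * nu(x4) = 1/2 * 2 = 1.
Summing: mu(A) = 4/3 + 3 + 36 + 1 = 124/3.

124/3


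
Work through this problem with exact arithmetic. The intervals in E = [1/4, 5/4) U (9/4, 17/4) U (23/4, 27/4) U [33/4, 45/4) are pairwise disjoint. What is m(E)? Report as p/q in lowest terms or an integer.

For pairwise disjoint intervals, m(union_i I_i) = sum_i m(I_i),
and m is invariant under swapping open/closed endpoints (single points have measure 0).
So m(E) = sum_i (b_i - a_i).
  I_1 has length 5/4 - 1/4 = 1.
  I_2 has length 17/4 - 9/4 = 2.
  I_3 has length 27/4 - 23/4 = 1.
  I_4 has length 45/4 - 33/4 = 3.
Summing:
  m(E) = 1 + 2 + 1 + 3 = 7.

7


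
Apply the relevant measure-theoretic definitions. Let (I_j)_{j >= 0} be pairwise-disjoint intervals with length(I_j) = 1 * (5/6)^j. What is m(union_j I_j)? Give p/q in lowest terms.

By countable additivity of the Lebesgue measure on pairwise disjoint measurable sets,
  m(union_{j >= 0} I_j) = sum_{j >= 0} m(I_j) = sum_{j >= 0} a * r^j,
  with a = 1 and r = 5/6.
Since 0 < r = 5/6 < 1, the geometric series converges:
  sum_{j >= 0} a * r^j = a / (1 - r).
  = 1 / (1 - 5/6)
  = 1 / (1/6)
  = 6.

6


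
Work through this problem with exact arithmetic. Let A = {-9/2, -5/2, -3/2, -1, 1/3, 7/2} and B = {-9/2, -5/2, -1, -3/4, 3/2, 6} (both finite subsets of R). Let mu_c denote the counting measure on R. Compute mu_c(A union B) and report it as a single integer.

Counting measure on a finite set equals cardinality. By inclusion-exclusion, |A union B| = |A| + |B| - |A cap B|.
|A| = 6, |B| = 6, |A cap B| = 3.
So mu_c(A union B) = 6 + 6 - 3 = 9.

9


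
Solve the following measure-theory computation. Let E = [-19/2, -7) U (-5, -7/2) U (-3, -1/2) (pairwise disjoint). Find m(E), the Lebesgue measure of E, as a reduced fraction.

For pairwise disjoint intervals, m(union_i I_i) = sum_i m(I_i),
and m is invariant under swapping open/closed endpoints (single points have measure 0).
So m(E) = sum_i (b_i - a_i).
  I_1 has length -7 - (-19/2) = 5/2.
  I_2 has length -7/2 - (-5) = 3/2.
  I_3 has length -1/2 - (-3) = 5/2.
Summing:
  m(E) = 5/2 + 3/2 + 5/2 = 13/2.

13/2


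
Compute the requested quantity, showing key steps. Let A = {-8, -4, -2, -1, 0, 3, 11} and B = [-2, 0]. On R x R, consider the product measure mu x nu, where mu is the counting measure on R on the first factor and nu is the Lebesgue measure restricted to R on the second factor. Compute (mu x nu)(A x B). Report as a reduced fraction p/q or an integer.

For a measurable rectangle A x B, the product measure satisfies
  (mu x nu)(A x B) = mu(A) * nu(B).
  mu(A) = 7.
  nu(B) = 2.
  (mu x nu)(A x B) = 7 * 2 = 14.

14


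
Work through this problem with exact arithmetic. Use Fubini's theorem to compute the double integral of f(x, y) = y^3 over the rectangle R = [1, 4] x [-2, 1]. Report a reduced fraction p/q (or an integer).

f(x, y) is a tensor product of a function of x and a function of y, and both factors are bounded continuous (hence Lebesgue integrable) on the rectangle, so Fubini's theorem applies:
  integral_R f d(m x m) = (integral_a1^b1 1 dx) * (integral_a2^b2 y^3 dy).
Inner integral in x: integral_{1}^{4} 1 dx = (4^1 - 1^1)/1
  = 3.
Inner integral in y: integral_{-2}^{1} y^3 dy = (1^4 - (-2)^4)/4
  = -15/4.
Product: (3) * (-15/4) = -45/4.

-45/4


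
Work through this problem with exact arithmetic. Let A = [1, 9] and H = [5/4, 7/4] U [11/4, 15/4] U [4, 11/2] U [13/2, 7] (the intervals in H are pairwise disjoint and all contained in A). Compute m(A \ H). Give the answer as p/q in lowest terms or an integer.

The ambient interval has length m(A) = 9 - 1 = 8.
Since the holes are disjoint and sit inside A, by finite additivity
  m(H) = sum_i (b_i - a_i), and m(A \ H) = m(A) - m(H).
Computing the hole measures:
  m(H_1) = 7/4 - 5/4 = 1/2.
  m(H_2) = 15/4 - 11/4 = 1.
  m(H_3) = 11/2 - 4 = 3/2.
  m(H_4) = 7 - 13/2 = 1/2.
Summed: m(H) = 1/2 + 1 + 3/2 + 1/2 = 7/2.
So m(A \ H) = 8 - 7/2 = 9/2.

9/2


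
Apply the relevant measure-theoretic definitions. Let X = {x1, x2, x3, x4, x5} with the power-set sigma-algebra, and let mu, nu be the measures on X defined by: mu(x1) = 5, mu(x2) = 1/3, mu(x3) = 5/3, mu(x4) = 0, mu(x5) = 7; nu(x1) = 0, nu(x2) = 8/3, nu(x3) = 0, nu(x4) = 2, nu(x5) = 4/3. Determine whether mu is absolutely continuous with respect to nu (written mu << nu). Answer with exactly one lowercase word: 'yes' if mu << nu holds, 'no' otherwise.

mu << nu means: every nu-null measurable set is also mu-null; equivalently, for every atom x, if nu({x}) = 0 then mu({x}) = 0.
Checking each atom:
  x1: nu = 0, mu = 5 > 0 -> violates mu << nu.
  x2: nu = 8/3 > 0 -> no constraint.
  x3: nu = 0, mu = 5/3 > 0 -> violates mu << nu.
  x4: nu = 2 > 0 -> no constraint.
  x5: nu = 4/3 > 0 -> no constraint.
The atom(s) x1, x3 violate the condition (nu = 0 but mu > 0). Therefore mu is NOT absolutely continuous w.r.t. nu.

no


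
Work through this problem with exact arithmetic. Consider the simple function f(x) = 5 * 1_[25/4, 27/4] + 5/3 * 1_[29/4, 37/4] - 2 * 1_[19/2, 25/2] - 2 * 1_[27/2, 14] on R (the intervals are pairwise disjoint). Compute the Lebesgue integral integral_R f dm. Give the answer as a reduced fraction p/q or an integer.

For a simple function f = sum_i c_i * 1_{A_i} with disjoint A_i,
  integral f dm = sum_i c_i * m(A_i).
Lengths of the A_i:
  m(A_1) = 27/4 - 25/4 = 1/2.
  m(A_2) = 37/4 - 29/4 = 2.
  m(A_3) = 25/2 - 19/2 = 3.
  m(A_4) = 14 - 27/2 = 1/2.
Contributions c_i * m(A_i):
  (5) * (1/2) = 5/2.
  (5/3) * (2) = 10/3.
  (-2) * (3) = -6.
  (-2) * (1/2) = -1.
Total: 5/2 + 10/3 - 6 - 1 = -7/6.

-7/6


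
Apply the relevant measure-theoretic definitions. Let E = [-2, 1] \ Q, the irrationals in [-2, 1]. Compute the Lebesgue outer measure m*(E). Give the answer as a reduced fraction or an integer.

The interval I = [-2, 1] has m(I) = 1 - (-2) = 3 (endpoints are measure-zero, so open/closed/half-open agree). Write I = (I cap Q) u (I \ Q). The rationals in I are countable, so m*(I cap Q) = 0 (cover each rational by intervals whose total length is arbitrarily small). By countable subadditivity m*(I) <= m*(I cap Q) + m*(I \ Q), hence m*(I \ Q) >= m(I) = 3. The reverse inequality m*(I \ Q) <= m*(I) = 3 is trivial since (I \ Q) is a subset of I. Therefore m*(I \ Q) = 3.

3


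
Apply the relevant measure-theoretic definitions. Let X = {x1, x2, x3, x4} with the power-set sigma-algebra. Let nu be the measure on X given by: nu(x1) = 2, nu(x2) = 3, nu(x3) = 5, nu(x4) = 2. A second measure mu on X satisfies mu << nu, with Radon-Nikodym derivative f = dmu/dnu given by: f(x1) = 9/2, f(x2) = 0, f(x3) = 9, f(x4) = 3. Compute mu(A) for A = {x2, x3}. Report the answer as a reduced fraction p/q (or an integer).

By the defining property of the Radon-Nikodym derivative, for every measurable set A,
  mu(A) = integral_A f dnu.
Since nu is a discrete measure concentrated on the atoms of X, the integral over A reduces to the sum
  mu(A) = sum_{x in A} f(x) * nu({x}).
Computing each term:
  x2: f(x2) * nu(x2) = 0 * 3 = 0.
  x3: f(x3) * nu(x3) = 9 * 5 = 45.
Summing: mu(A) = 0 + 45 = 45.

45


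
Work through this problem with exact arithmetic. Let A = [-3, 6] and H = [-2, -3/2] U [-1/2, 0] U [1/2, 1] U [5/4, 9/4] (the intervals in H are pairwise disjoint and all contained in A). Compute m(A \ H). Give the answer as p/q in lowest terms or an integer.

The ambient interval has length m(A) = 6 - (-3) = 9.
Since the holes are disjoint and sit inside A, by finite additivity
  m(H) = sum_i (b_i - a_i), and m(A \ H) = m(A) - m(H).
Computing the hole measures:
  m(H_1) = -3/2 - (-2) = 1/2.
  m(H_2) = 0 - (-1/2) = 1/2.
  m(H_3) = 1 - 1/2 = 1/2.
  m(H_4) = 9/4 - 5/4 = 1.
Summed: m(H) = 1/2 + 1/2 + 1/2 + 1 = 5/2.
So m(A \ H) = 9 - 5/2 = 13/2.

13/2


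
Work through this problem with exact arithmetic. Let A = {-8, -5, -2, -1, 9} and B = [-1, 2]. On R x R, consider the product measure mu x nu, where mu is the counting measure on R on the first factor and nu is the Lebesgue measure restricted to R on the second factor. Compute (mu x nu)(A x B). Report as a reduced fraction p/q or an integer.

For a measurable rectangle A x B, the product measure satisfies
  (mu x nu)(A x B) = mu(A) * nu(B).
  mu(A) = 5.
  nu(B) = 3.
  (mu x nu)(A x B) = 5 * 3 = 15.

15


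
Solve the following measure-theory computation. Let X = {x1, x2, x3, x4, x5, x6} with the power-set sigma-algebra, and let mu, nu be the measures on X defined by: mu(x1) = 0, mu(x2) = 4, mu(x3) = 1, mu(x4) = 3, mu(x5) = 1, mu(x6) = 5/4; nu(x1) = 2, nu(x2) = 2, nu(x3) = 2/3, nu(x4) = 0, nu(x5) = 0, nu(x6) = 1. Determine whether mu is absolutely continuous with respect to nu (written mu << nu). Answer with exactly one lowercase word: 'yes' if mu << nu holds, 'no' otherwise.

mu << nu means: every nu-null measurable set is also mu-null; equivalently, for every atom x, if nu({x}) = 0 then mu({x}) = 0.
Checking each atom:
  x1: nu = 2 > 0 -> no constraint.
  x2: nu = 2 > 0 -> no constraint.
  x3: nu = 2/3 > 0 -> no constraint.
  x4: nu = 0, mu = 3 > 0 -> violates mu << nu.
  x5: nu = 0, mu = 1 > 0 -> violates mu << nu.
  x6: nu = 1 > 0 -> no constraint.
The atom(s) x4, x5 violate the condition (nu = 0 but mu > 0). Therefore mu is NOT absolutely continuous w.r.t. nu.

no


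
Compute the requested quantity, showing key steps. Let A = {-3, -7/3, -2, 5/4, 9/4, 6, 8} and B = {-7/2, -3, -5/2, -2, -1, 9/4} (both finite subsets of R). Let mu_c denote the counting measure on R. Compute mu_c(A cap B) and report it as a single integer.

Counting measure on a finite set equals cardinality. mu_c(A cap B) = |A cap B| (elements appearing in both).
Enumerating the elements of A that also lie in B gives 3 element(s).
So mu_c(A cap B) = 3.

3


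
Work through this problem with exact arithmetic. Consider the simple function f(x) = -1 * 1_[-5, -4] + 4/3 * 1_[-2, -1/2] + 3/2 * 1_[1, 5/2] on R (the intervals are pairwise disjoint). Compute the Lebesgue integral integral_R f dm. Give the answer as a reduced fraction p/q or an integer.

For a simple function f = sum_i c_i * 1_{A_i} with disjoint A_i,
  integral f dm = sum_i c_i * m(A_i).
Lengths of the A_i:
  m(A_1) = -4 - (-5) = 1.
  m(A_2) = -1/2 - (-2) = 3/2.
  m(A_3) = 5/2 - 1 = 3/2.
Contributions c_i * m(A_i):
  (-1) * (1) = -1.
  (4/3) * (3/2) = 2.
  (3/2) * (3/2) = 9/4.
Total: -1 + 2 + 9/4 = 13/4.

13/4


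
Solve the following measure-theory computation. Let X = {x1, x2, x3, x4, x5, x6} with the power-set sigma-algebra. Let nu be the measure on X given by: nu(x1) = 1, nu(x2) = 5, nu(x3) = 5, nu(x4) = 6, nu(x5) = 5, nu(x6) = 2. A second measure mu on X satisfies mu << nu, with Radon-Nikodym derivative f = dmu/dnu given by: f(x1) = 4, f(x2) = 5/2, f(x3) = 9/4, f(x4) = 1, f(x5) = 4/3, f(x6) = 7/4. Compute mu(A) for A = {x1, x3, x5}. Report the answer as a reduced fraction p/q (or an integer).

By the defining property of the Radon-Nikodym derivative, for every measurable set A,
  mu(A) = integral_A f dnu.
Since nu is a discrete measure concentrated on the atoms of X, the integral over A reduces to the sum
  mu(A) = sum_{x in A} f(x) * nu({x}).
Computing each term:
  x1: f(x1) * nu(x1) = 4 * 1 = 4.
  x3: f(x3) * nu(x3) = 9/4 * 5 = 45/4.
  x5: f(x5) * nu(x5) = 4/3 * 5 = 20/3.
Summing: mu(A) = 4 + 45/4 + 20/3 = 263/12.

263/12


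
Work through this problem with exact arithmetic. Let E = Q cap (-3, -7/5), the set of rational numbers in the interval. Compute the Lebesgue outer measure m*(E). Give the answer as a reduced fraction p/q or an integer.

E = Q cap (-3, -7/5) is a subset of Q, which is countable. Enumerate Q = {q_1, q_2, ...}; for any eps > 0, cover q_k by the open interval (q_k - eps/2^(k+1), q_k + eps/2^(k+1)), of length eps/2^k. The total cover length is sum_{k>=1} eps/2^k = eps. Hence m*(E) <= m*(Q) <= eps for every eps > 0, and since outer measure is non-negative, m*(E) = 0.

0


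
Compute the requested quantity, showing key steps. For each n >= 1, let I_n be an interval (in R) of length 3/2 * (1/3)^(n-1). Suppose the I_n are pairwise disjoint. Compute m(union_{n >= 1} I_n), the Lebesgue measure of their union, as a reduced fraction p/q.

By countable additivity of the Lebesgue measure on pairwise disjoint measurable sets,
  m(union_{n >= 1} I_n) = sum_{n >= 1} m(I_n) = sum_{n >= 1} a * r^(n-1),
  with a = 3/2 and r = 1/3.
Since 0 < r = 1/3 < 1, the geometric series converges:
  sum_{n >= 1} a * r^(n-1) = a / (1 - r).
  = 3/2 / (1 - 1/3)
  = 3/2 / (2/3)
  = 9/4.

9/4


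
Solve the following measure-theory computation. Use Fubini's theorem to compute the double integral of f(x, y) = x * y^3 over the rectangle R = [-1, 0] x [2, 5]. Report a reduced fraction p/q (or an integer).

f(x, y) is a tensor product of a function of x and a function of y, and both factors are bounded continuous (hence Lebesgue integrable) on the rectangle, so Fubini's theorem applies:
  integral_R f d(m x m) = (integral_a1^b1 x dx) * (integral_a2^b2 y^3 dy).
Inner integral in x: integral_{-1}^{0} x dx = (0^2 - (-1)^2)/2
  = -1/2.
Inner integral in y: integral_{2}^{5} y^3 dy = (5^4 - 2^4)/4
  = 609/4.
Product: (-1/2) * (609/4) = -609/8.

-609/8


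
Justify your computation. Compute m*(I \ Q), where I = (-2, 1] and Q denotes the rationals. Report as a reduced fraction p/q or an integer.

The interval I = (-2, 1] has m(I) = 1 - (-2) = 3 (endpoints are measure-zero, so open/closed/half-open agree). Write I = (I cap Q) u (I \ Q). The rationals in I are countable, so m*(I cap Q) = 0 (cover each rational by intervals whose total length is arbitrarily small). By countable subadditivity m*(I) <= m*(I cap Q) + m*(I \ Q), hence m*(I \ Q) >= m(I) = 3. The reverse inequality m*(I \ Q) <= m*(I) = 3 is trivial since (I \ Q) is a subset of I. Therefore m*(I \ Q) = 3.

3


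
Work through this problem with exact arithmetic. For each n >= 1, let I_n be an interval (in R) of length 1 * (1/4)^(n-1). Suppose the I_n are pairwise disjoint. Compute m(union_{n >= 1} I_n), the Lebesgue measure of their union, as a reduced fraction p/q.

By countable additivity of the Lebesgue measure on pairwise disjoint measurable sets,
  m(union_{n >= 1} I_n) = sum_{n >= 1} m(I_n) = sum_{n >= 1} a * r^(n-1),
  with a = 1 and r = 1/4.
Since 0 < r = 1/4 < 1, the geometric series converges:
  sum_{n >= 1} a * r^(n-1) = a / (1 - r).
  = 1 / (1 - 1/4)
  = 1 / (3/4)
  = 4/3.

4/3


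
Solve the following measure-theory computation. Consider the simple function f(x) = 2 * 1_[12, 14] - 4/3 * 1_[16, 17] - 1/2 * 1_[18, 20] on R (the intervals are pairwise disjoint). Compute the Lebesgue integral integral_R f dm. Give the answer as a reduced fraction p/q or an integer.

For a simple function f = sum_i c_i * 1_{A_i} with disjoint A_i,
  integral f dm = sum_i c_i * m(A_i).
Lengths of the A_i:
  m(A_1) = 14 - 12 = 2.
  m(A_2) = 17 - 16 = 1.
  m(A_3) = 20 - 18 = 2.
Contributions c_i * m(A_i):
  (2) * (2) = 4.
  (-4/3) * (1) = -4/3.
  (-1/2) * (2) = -1.
Total: 4 - 4/3 - 1 = 5/3.

5/3


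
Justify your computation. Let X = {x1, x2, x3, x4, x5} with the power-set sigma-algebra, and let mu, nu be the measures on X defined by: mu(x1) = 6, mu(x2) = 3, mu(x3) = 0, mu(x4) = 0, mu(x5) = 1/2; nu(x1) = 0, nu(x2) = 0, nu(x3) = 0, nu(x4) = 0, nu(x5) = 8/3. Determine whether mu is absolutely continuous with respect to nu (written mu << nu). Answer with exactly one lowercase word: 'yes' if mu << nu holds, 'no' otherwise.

mu << nu means: every nu-null measurable set is also mu-null; equivalently, for every atom x, if nu({x}) = 0 then mu({x}) = 0.
Checking each atom:
  x1: nu = 0, mu = 6 > 0 -> violates mu << nu.
  x2: nu = 0, mu = 3 > 0 -> violates mu << nu.
  x3: nu = 0, mu = 0 -> consistent with mu << nu.
  x4: nu = 0, mu = 0 -> consistent with mu << nu.
  x5: nu = 8/3 > 0 -> no constraint.
The atom(s) x1, x2 violate the condition (nu = 0 but mu > 0). Therefore mu is NOT absolutely continuous w.r.t. nu.

no


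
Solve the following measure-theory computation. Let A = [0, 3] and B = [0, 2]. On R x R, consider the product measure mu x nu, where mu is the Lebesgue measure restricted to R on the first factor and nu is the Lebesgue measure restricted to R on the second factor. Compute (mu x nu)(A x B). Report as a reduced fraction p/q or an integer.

For a measurable rectangle A x B, the product measure satisfies
  (mu x nu)(A x B) = mu(A) * nu(B).
  mu(A) = 3.
  nu(B) = 2.
  (mu x nu)(A x B) = 3 * 2 = 6.

6


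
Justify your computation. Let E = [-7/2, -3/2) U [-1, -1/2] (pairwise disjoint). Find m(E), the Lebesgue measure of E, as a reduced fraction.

For pairwise disjoint intervals, m(union_i I_i) = sum_i m(I_i),
and m is invariant under swapping open/closed endpoints (single points have measure 0).
So m(E) = sum_i (b_i - a_i).
  I_1 has length -3/2 - (-7/2) = 2.
  I_2 has length -1/2 - (-1) = 1/2.
Summing:
  m(E) = 2 + 1/2 = 5/2.

5/2


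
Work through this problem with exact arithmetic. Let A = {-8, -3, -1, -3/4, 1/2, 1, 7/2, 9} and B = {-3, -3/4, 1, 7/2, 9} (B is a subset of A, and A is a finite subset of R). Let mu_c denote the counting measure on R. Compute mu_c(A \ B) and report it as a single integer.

Counting measure assigns mu_c(E) = |E| (number of elements) when E is finite. For B subset A, A \ B is the set of elements of A not in B, so |A \ B| = |A| - |B|.
|A| = 8, |B| = 5, so mu_c(A \ B) = 8 - 5 = 3.

3


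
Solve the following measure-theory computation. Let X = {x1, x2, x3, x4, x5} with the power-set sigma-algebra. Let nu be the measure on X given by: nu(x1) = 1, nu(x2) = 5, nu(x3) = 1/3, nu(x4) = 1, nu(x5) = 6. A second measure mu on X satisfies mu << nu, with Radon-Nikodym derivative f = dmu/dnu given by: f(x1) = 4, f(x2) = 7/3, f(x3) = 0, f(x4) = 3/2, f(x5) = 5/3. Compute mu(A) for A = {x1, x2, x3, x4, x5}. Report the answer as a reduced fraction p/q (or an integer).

By the defining property of the Radon-Nikodym derivative, for every measurable set A,
  mu(A) = integral_A f dnu.
Since nu is a discrete measure concentrated on the atoms of X, the integral over A reduces to the sum
  mu(A) = sum_{x in A} f(x) * nu({x}).
Computing each term:
  x1: f(x1) * nu(x1) = 4 * 1 = 4.
  x2: f(x2) * nu(x2) = 7/3 * 5 = 35/3.
  x3: f(x3) * nu(x3) = 0 * 1/3 = 0.
  x4: f(x4) * nu(x4) = 3/2 * 1 = 3/2.
  x5: f(x5) * nu(x5) = 5/3 * 6 = 10.
Summing: mu(A) = 4 + 35/3 + 0 + 3/2 + 10 = 163/6.

163/6


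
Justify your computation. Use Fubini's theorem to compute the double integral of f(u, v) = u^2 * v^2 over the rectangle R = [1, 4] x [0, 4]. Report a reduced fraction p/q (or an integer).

f(u, v) is a tensor product of a function of u and a function of v, and both factors are bounded continuous (hence Lebesgue integrable) on the rectangle, so Fubini's theorem applies:
  integral_R f d(m x m) = (integral_a1^b1 u^2 du) * (integral_a2^b2 v^2 dv).
Inner integral in u: integral_{1}^{4} u^2 du = (4^3 - 1^3)/3
  = 21.
Inner integral in v: integral_{0}^{4} v^2 dv = (4^3 - 0^3)/3
  = 64/3.
Product: (21) * (64/3) = 448.

448


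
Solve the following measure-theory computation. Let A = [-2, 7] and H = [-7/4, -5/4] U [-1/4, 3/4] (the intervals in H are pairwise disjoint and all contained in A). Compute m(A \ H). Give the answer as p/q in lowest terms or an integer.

The ambient interval has length m(A) = 7 - (-2) = 9.
Since the holes are disjoint and sit inside A, by finite additivity
  m(H) = sum_i (b_i - a_i), and m(A \ H) = m(A) - m(H).
Computing the hole measures:
  m(H_1) = -5/4 - (-7/4) = 1/2.
  m(H_2) = 3/4 - (-1/4) = 1.
Summed: m(H) = 1/2 + 1 = 3/2.
So m(A \ H) = 9 - 3/2 = 15/2.

15/2


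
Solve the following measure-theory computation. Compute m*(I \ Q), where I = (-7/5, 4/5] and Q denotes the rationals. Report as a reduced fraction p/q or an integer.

The interval I = (-7/5, 4/5] has m(I) = 4/5 - (-7/5) = 11/5 (endpoints are measure-zero, so open/closed/half-open agree). Write I = (I cap Q) u (I \ Q). The rationals in I are countable, so m*(I cap Q) = 0 (cover each rational by intervals whose total length is arbitrarily small). By countable subadditivity m*(I) <= m*(I cap Q) + m*(I \ Q), hence m*(I \ Q) >= m(I) = 11/5. The reverse inequality m*(I \ Q) <= m*(I) = 11/5 is trivial since (I \ Q) is a subset of I. Therefore m*(I \ Q) = 11/5.

11/5


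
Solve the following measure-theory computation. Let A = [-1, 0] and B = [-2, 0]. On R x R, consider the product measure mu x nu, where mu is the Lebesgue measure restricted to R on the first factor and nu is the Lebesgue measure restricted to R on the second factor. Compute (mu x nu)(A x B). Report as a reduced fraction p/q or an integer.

For a measurable rectangle A x B, the product measure satisfies
  (mu x nu)(A x B) = mu(A) * nu(B).
  mu(A) = 1.
  nu(B) = 2.
  (mu x nu)(A x B) = 1 * 2 = 2.

2


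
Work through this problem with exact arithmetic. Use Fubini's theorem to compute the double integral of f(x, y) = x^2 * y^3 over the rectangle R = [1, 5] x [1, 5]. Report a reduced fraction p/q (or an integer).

f(x, y) is a tensor product of a function of x and a function of y, and both factors are bounded continuous (hence Lebesgue integrable) on the rectangle, so Fubini's theorem applies:
  integral_R f d(m x m) = (integral_a1^b1 x^2 dx) * (integral_a2^b2 y^3 dy).
Inner integral in x: integral_{1}^{5} x^2 dx = (5^3 - 1^3)/3
  = 124/3.
Inner integral in y: integral_{1}^{5} y^3 dy = (5^4 - 1^4)/4
  = 156.
Product: (124/3) * (156) = 6448.

6448


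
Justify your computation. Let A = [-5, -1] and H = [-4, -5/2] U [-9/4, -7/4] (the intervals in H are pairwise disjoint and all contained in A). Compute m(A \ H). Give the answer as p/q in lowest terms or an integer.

The ambient interval has length m(A) = -1 - (-5) = 4.
Since the holes are disjoint and sit inside A, by finite additivity
  m(H) = sum_i (b_i - a_i), and m(A \ H) = m(A) - m(H).
Computing the hole measures:
  m(H_1) = -5/2 - (-4) = 3/2.
  m(H_2) = -7/4 - (-9/4) = 1/2.
Summed: m(H) = 3/2 + 1/2 = 2.
So m(A \ H) = 4 - 2 = 2.

2


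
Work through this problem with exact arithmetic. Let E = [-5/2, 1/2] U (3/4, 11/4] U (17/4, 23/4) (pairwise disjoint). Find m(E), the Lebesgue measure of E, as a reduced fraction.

For pairwise disjoint intervals, m(union_i I_i) = sum_i m(I_i),
and m is invariant under swapping open/closed endpoints (single points have measure 0).
So m(E) = sum_i (b_i - a_i).
  I_1 has length 1/2 - (-5/2) = 3.
  I_2 has length 11/4 - 3/4 = 2.
  I_3 has length 23/4 - 17/4 = 3/2.
Summing:
  m(E) = 3 + 2 + 3/2 = 13/2.

13/2


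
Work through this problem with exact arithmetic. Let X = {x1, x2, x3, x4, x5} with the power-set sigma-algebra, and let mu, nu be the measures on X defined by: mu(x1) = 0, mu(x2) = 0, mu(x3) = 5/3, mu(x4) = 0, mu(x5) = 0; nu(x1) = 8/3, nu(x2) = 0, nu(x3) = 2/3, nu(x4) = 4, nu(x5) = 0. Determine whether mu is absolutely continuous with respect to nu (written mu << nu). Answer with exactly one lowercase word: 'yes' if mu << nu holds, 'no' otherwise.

mu << nu means: every nu-null measurable set is also mu-null; equivalently, for every atom x, if nu({x}) = 0 then mu({x}) = 0.
Checking each atom:
  x1: nu = 8/3 > 0 -> no constraint.
  x2: nu = 0, mu = 0 -> consistent with mu << nu.
  x3: nu = 2/3 > 0 -> no constraint.
  x4: nu = 4 > 0 -> no constraint.
  x5: nu = 0, mu = 0 -> consistent with mu << nu.
No atom violates the condition. Therefore mu << nu.

yes


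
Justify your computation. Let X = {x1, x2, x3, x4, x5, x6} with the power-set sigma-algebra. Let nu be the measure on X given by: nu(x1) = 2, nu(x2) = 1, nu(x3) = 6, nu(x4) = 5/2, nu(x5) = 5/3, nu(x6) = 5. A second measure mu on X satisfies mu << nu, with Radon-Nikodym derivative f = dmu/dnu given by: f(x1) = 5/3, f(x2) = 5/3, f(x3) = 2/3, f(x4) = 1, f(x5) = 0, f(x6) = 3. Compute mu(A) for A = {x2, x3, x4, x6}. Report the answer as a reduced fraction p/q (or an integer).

By the defining property of the Radon-Nikodym derivative, for every measurable set A,
  mu(A) = integral_A f dnu.
Since nu is a discrete measure concentrated on the atoms of X, the integral over A reduces to the sum
  mu(A) = sum_{x in A} f(x) * nu({x}).
Computing each term:
  x2: f(x2) * nu(x2) = 5/3 * 1 = 5/3.
  x3: f(x3) * nu(x3) = 2/3 * 6 = 4.
  x4: f(x4) * nu(x4) = 1 * 5/2 = 5/2.
  x6: f(x6) * nu(x6) = 3 * 5 = 15.
Summing: mu(A) = 5/3 + 4 + 5/2 + 15 = 139/6.

139/6


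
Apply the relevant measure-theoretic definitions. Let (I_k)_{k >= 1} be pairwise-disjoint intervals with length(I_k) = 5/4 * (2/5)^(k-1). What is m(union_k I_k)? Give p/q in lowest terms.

By countable additivity of the Lebesgue measure on pairwise disjoint measurable sets,
  m(union_{k >= 1} I_k) = sum_{k >= 1} m(I_k) = sum_{k >= 1} a * r^(k-1),
  with a = 5/4 and r = 2/5.
Since 0 < r = 2/5 < 1, the geometric series converges:
  sum_{k >= 1} a * r^(k-1) = a / (1 - r).
  = 5/4 / (1 - 2/5)
  = 5/4 / (3/5)
  = 25/12.

25/12


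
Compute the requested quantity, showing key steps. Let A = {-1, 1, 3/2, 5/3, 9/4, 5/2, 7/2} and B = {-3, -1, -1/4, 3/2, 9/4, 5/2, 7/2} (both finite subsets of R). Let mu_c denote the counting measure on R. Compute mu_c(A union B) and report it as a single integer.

Counting measure on a finite set equals cardinality. By inclusion-exclusion, |A union B| = |A| + |B| - |A cap B|.
|A| = 7, |B| = 7, |A cap B| = 5.
So mu_c(A union B) = 7 + 7 - 5 = 9.

9


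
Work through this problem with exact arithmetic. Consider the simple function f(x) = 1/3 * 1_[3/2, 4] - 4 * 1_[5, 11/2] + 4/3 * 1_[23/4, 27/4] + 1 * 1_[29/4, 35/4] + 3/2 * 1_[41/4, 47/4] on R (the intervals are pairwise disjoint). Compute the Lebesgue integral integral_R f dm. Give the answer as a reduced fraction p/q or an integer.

For a simple function f = sum_i c_i * 1_{A_i} with disjoint A_i,
  integral f dm = sum_i c_i * m(A_i).
Lengths of the A_i:
  m(A_1) = 4 - 3/2 = 5/2.
  m(A_2) = 11/2 - 5 = 1/2.
  m(A_3) = 27/4 - 23/4 = 1.
  m(A_4) = 35/4 - 29/4 = 3/2.
  m(A_5) = 47/4 - 41/4 = 3/2.
Contributions c_i * m(A_i):
  (1/3) * (5/2) = 5/6.
  (-4) * (1/2) = -2.
  (4/3) * (1) = 4/3.
  (1) * (3/2) = 3/2.
  (3/2) * (3/2) = 9/4.
Total: 5/6 - 2 + 4/3 + 3/2 + 9/4 = 47/12.

47/12


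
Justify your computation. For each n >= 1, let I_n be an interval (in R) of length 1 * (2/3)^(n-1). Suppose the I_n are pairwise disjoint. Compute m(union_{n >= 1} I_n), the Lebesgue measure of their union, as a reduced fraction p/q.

By countable additivity of the Lebesgue measure on pairwise disjoint measurable sets,
  m(union_{n >= 1} I_n) = sum_{n >= 1} m(I_n) = sum_{n >= 1} a * r^(n-1),
  with a = 1 and r = 2/3.
Since 0 < r = 2/3 < 1, the geometric series converges:
  sum_{n >= 1} a * r^(n-1) = a / (1 - r).
  = 1 / (1 - 2/3)
  = 1 / (1/3)
  = 3.

3


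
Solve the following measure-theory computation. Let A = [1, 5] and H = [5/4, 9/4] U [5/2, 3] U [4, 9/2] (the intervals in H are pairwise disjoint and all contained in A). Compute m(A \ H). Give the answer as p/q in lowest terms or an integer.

The ambient interval has length m(A) = 5 - 1 = 4.
Since the holes are disjoint and sit inside A, by finite additivity
  m(H) = sum_i (b_i - a_i), and m(A \ H) = m(A) - m(H).
Computing the hole measures:
  m(H_1) = 9/4 - 5/4 = 1.
  m(H_2) = 3 - 5/2 = 1/2.
  m(H_3) = 9/2 - 4 = 1/2.
Summed: m(H) = 1 + 1/2 + 1/2 = 2.
So m(A \ H) = 4 - 2 = 2.

2


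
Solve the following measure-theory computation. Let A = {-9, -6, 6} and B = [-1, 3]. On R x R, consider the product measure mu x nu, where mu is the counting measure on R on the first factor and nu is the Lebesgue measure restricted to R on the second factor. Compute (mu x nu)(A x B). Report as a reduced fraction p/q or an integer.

For a measurable rectangle A x B, the product measure satisfies
  (mu x nu)(A x B) = mu(A) * nu(B).
  mu(A) = 3.
  nu(B) = 4.
  (mu x nu)(A x B) = 3 * 4 = 12.

12


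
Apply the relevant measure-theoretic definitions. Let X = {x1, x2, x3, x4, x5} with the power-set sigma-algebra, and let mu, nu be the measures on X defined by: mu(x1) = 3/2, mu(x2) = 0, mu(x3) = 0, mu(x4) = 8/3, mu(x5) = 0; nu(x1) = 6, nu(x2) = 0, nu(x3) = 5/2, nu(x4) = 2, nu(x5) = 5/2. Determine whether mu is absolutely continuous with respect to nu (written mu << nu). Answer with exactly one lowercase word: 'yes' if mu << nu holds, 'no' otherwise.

mu << nu means: every nu-null measurable set is also mu-null; equivalently, for every atom x, if nu({x}) = 0 then mu({x}) = 0.
Checking each atom:
  x1: nu = 6 > 0 -> no constraint.
  x2: nu = 0, mu = 0 -> consistent with mu << nu.
  x3: nu = 5/2 > 0 -> no constraint.
  x4: nu = 2 > 0 -> no constraint.
  x5: nu = 5/2 > 0 -> no constraint.
No atom violates the condition. Therefore mu << nu.

yes


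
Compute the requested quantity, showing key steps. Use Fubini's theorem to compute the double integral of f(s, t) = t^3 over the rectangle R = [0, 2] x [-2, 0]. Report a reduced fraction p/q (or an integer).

f(s, t) is a tensor product of a function of s and a function of t, and both factors are bounded continuous (hence Lebesgue integrable) on the rectangle, so Fubini's theorem applies:
  integral_R f d(m x m) = (integral_a1^b1 1 ds) * (integral_a2^b2 t^3 dt).
Inner integral in s: integral_{0}^{2} 1 ds = (2^1 - 0^1)/1
  = 2.
Inner integral in t: integral_{-2}^{0} t^3 dt = (0^4 - (-2)^4)/4
  = -4.
Product: (2) * (-4) = -8.

-8


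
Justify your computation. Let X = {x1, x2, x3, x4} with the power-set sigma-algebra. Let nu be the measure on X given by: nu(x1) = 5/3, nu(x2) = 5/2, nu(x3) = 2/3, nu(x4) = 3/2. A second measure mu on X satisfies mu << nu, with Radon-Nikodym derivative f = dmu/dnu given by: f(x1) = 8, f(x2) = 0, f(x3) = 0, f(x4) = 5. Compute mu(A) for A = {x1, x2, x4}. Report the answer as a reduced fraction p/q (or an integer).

By the defining property of the Radon-Nikodym derivative, for every measurable set A,
  mu(A) = integral_A f dnu.
Since nu is a discrete measure concentrated on the atoms of X, the integral over A reduces to the sum
  mu(A) = sum_{x in A} f(x) * nu({x}).
Computing each term:
  x1: f(x1) * nu(x1) = 8 * 5/3 = 40/3.
  x2: f(x2) * nu(x2) = 0 * 5/2 = 0.
  x4: f(x4) * nu(x4) = 5 * 3/2 = 15/2.
Summing: mu(A) = 40/3 + 0 + 15/2 = 125/6.

125/6


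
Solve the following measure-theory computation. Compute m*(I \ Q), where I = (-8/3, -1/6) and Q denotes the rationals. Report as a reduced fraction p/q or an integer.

The interval I = (-8/3, -1/6) has m(I) = -1/6 - (-8/3) = 5/2 (endpoints are measure-zero, so open/closed/half-open agree). Write I = (I cap Q) u (I \ Q). The rationals in I are countable, so m*(I cap Q) = 0 (cover each rational by intervals whose total length is arbitrarily small). By countable subadditivity m*(I) <= m*(I cap Q) + m*(I \ Q), hence m*(I \ Q) >= m(I) = 5/2. The reverse inequality m*(I \ Q) <= m*(I) = 5/2 is trivial since (I \ Q) is a subset of I. Therefore m*(I \ Q) = 5/2.

5/2
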